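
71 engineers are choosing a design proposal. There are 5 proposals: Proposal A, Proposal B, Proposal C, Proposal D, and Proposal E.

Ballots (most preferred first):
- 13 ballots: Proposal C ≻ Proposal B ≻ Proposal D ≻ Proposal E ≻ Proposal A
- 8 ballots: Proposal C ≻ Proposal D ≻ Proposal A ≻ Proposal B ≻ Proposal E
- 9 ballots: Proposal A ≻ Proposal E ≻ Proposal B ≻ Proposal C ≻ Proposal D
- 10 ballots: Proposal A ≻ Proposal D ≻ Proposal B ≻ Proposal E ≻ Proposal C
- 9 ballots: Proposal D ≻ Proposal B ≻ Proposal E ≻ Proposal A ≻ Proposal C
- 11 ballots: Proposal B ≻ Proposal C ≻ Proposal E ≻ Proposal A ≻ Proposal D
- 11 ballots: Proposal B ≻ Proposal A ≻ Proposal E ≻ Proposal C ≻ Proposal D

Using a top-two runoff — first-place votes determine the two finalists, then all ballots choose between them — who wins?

Proposal B

Round 1 first-place votes: Proposal A 19, Proposal B 22, Proposal C 21, Proposal D 9, Proposal E 0. Proposal B and Proposal C advance.
Runoff: Proposal B is ranked above Proposal C on 50 ballots, Proposal C above Proposal B on 21.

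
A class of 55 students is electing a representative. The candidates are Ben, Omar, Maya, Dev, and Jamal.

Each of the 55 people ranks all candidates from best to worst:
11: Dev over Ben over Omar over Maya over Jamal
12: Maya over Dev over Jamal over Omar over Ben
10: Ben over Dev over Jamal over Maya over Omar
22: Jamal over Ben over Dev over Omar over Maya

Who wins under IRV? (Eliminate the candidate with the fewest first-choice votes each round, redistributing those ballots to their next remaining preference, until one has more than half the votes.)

Dev

Round 1: Ben 10, Omar 0, Maya 12, Dev 11, Jamal 22. Omar eliminated.
Round 2: Ben 10, Maya 12, Dev 11, Jamal 22. Ben eliminated.
Round 3: Maya 12, Dev 21, Jamal 22. Maya eliminated.
Round 4: Dev 33, Jamal 22. Dev has a majority (≥28).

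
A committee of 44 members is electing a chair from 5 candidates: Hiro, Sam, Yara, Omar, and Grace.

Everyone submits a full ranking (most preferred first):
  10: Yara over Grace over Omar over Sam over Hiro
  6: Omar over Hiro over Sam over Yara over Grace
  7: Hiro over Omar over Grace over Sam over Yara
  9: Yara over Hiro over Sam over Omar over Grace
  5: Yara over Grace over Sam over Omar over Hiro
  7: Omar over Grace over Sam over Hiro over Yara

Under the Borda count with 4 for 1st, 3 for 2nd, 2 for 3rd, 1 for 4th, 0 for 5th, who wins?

Hiro: 10×0 + 6×3 + 7×4 + 9×3 + 5×0 + 7×1 = 80
Sam: 10×1 + 6×2 + 7×1 + 9×2 + 5×2 + 7×2 = 71
Yara: 10×4 + 6×1 + 7×0 + 9×4 + 5×4 + 7×0 = 102
Omar: 10×2 + 6×4 + 7×3 + 9×1 + 5×1 + 7×4 = 107
Grace: 10×3 + 6×0 + 7×2 + 9×0 + 5×3 + 7×3 = 80

Omar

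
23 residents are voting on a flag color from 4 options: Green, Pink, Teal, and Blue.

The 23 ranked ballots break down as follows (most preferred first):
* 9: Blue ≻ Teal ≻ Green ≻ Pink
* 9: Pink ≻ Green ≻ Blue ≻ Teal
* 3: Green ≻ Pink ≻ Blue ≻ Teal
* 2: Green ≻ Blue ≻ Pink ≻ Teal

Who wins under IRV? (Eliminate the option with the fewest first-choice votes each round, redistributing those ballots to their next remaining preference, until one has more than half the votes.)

Round 1: Green 5, Pink 9, Teal 0, Blue 9. Teal eliminated.
Round 2: Green 5, Pink 9, Blue 9. Green eliminated.
Round 3: Pink 12, Blue 11. Pink has a majority (≥12).

Pink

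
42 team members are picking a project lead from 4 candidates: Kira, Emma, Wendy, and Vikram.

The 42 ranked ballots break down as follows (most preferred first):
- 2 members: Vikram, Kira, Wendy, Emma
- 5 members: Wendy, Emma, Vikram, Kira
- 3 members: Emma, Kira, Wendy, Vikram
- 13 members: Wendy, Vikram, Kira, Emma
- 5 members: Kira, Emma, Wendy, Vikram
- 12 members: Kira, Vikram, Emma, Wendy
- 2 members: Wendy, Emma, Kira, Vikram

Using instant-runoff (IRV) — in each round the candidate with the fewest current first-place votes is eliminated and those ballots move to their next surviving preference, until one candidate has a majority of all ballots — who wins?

Kira

Round 1: Kira 17, Emma 3, Wendy 20, Vikram 2. Vikram eliminated.
Round 2: Kira 19, Emma 3, Wendy 20. Emma eliminated.
Round 3: Kira 22, Wendy 20. Kira has a majority (≥22).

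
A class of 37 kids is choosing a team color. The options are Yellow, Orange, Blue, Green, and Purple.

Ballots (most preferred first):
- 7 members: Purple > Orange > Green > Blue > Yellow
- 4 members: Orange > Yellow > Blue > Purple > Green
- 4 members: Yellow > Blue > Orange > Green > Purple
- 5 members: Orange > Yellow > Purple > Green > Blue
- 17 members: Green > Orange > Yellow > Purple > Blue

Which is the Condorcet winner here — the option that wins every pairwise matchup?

Orange

Orange vs Yellow: 33–4
Orange vs Blue: 33–4
Orange vs Green: 20–17
Orange vs Purple: 30–7
Orange beats every other option.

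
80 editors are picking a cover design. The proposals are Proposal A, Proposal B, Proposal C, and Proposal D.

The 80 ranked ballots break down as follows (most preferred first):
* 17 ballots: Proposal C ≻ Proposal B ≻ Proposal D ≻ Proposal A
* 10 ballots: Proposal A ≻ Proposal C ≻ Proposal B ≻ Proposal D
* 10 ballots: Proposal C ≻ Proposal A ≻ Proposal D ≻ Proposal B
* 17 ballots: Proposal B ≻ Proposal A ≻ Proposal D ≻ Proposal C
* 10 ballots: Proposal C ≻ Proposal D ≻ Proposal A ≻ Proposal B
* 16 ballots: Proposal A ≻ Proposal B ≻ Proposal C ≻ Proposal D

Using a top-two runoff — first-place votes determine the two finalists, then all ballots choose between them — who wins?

Round 1 first-place votes: Proposal A 26, Proposal B 17, Proposal C 37, Proposal D 0. Proposal C and Proposal A advance.
Runoff: Proposal C is ranked above Proposal A on 37 ballots, Proposal A above Proposal C on 43.

Proposal A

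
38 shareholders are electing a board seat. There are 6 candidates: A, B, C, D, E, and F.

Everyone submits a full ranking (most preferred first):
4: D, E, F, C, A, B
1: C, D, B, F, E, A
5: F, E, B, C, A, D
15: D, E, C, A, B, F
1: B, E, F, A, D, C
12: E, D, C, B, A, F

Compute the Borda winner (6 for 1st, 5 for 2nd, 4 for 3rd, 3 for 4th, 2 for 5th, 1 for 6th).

A: 4×2 + 1×1 + 5×2 + 15×3 + 1×3 + 12×2 = 91
B: 4×1 + 1×4 + 5×4 + 15×2 + 1×6 + 12×3 = 100
C: 4×3 + 1×6 + 5×3 + 15×4 + 1×1 + 12×4 = 142
D: 4×6 + 1×5 + 5×1 + 15×6 + 1×2 + 12×5 = 186
E: 4×5 + 1×2 + 5×5 + 15×5 + 1×5 + 12×6 = 199
F: 4×4 + 1×3 + 5×6 + 15×1 + 1×4 + 12×1 = 80

E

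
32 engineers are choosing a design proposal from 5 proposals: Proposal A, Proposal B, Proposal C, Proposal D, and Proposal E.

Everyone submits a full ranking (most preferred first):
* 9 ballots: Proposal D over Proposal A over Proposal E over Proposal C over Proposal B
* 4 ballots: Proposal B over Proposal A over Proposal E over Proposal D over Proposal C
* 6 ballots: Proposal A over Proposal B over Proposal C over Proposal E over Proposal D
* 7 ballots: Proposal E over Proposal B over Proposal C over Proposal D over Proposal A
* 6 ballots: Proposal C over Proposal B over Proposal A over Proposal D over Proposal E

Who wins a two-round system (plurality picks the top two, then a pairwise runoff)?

Round 1 first-place votes: Proposal A 6, Proposal B 4, Proposal C 6, Proposal D 9, Proposal E 7. Proposal D and Proposal E advance.
Runoff: Proposal D is ranked above Proposal E on 15 ballots, Proposal E above Proposal D on 17.

Proposal E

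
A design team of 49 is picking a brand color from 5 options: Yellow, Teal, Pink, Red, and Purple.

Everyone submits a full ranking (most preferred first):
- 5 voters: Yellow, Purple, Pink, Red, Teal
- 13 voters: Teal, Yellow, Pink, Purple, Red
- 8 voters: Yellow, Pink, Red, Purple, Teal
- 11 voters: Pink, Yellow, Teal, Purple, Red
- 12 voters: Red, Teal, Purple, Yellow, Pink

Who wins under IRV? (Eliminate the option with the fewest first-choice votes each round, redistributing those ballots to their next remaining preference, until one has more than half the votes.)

Teal

Round 1: Yellow 13, Teal 13, Pink 11, Red 12, Purple 0. Purple eliminated.
Round 2: Yellow 13, Teal 13, Pink 11, Red 12. Pink eliminated.
Round 3: Yellow 24, Teal 13, Red 12. Red eliminated.
Round 4: Yellow 24, Teal 25. Teal has a majority (≥25).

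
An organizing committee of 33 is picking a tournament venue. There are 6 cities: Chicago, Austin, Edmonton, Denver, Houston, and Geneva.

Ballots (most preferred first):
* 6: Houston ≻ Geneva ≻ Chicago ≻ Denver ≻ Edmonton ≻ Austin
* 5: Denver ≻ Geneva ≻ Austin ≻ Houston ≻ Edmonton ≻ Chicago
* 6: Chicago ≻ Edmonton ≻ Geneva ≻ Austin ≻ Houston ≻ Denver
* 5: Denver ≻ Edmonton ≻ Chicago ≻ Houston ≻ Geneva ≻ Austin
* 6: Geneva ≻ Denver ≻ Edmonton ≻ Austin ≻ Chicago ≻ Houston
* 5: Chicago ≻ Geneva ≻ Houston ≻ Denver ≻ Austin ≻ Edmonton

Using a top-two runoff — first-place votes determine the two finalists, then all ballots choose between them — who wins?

Chicago

Round 1 first-place votes: Chicago 11, Austin 0, Edmonton 0, Denver 10, Houston 6, Geneva 6. Chicago and Denver advance.
Runoff: Chicago is ranked above Denver on 17 ballots, Denver above Chicago on 16.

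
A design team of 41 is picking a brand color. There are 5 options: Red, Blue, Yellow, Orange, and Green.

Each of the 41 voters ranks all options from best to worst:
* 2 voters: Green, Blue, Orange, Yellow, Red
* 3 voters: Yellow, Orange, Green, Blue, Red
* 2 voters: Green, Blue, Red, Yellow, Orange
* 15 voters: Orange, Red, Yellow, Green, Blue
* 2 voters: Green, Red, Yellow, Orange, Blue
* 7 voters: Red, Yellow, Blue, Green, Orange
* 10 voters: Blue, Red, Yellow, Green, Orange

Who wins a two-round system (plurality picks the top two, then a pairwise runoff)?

Round 1 first-place votes: Red 7, Blue 10, Yellow 3, Orange 15, Green 6. Orange and Blue advance.
Runoff: Orange is ranked above Blue on 20 ballots, Blue above Orange on 21.

Blue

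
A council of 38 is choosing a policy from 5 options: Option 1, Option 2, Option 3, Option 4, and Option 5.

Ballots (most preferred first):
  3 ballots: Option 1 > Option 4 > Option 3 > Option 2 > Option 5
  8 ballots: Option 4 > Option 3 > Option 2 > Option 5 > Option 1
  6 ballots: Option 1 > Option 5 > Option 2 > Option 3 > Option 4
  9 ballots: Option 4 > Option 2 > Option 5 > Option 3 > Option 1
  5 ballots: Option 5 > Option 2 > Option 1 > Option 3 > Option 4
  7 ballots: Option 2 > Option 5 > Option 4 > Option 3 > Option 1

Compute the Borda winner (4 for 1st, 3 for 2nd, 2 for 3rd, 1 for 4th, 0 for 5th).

Option 1: 3×4 + 8×0 + 6×4 + 9×0 + 5×2 + 7×0 = 46
Option 2: 3×1 + 8×2 + 6×2 + 9×3 + 5×3 + 7×4 = 101
Option 3: 3×2 + 8×3 + 6×1 + 9×1 + 5×1 + 7×1 = 57
Option 4: 3×3 + 8×4 + 6×0 + 9×4 + 5×0 + 7×2 = 91
Option 5: 3×0 + 8×1 + 6×3 + 9×2 + 5×4 + 7×3 = 85

Option 2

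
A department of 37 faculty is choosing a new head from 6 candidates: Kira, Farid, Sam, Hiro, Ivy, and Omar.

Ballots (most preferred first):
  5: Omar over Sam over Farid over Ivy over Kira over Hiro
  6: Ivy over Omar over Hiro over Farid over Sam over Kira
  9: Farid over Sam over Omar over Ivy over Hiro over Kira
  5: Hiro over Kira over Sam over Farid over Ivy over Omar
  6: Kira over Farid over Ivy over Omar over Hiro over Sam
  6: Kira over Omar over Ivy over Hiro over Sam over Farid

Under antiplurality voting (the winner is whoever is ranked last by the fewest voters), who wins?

Ivy

Last-place votes: Kira 15, Farid 6, Sam 6, Hiro 5, Ivy 0, Omar 5.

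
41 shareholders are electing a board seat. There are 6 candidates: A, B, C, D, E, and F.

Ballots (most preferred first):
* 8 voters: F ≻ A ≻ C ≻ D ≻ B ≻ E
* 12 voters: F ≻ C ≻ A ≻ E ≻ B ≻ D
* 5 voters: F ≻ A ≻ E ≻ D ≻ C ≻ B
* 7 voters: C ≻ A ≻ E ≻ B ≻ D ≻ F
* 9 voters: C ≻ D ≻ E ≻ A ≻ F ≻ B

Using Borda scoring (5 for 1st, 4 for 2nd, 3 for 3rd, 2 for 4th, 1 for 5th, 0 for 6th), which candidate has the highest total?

A: 8×4 + 12×3 + 5×4 + 7×4 + 9×2 = 134
B: 8×1 + 12×1 + 5×0 + 7×2 + 9×0 = 34
C: 8×3 + 12×4 + 5×1 + 7×5 + 9×5 = 157
D: 8×2 + 12×0 + 5×2 + 7×1 + 9×4 = 69
E: 8×0 + 12×2 + 5×3 + 7×3 + 9×3 = 87
F: 8×5 + 12×5 + 5×5 + 7×0 + 9×1 = 134

C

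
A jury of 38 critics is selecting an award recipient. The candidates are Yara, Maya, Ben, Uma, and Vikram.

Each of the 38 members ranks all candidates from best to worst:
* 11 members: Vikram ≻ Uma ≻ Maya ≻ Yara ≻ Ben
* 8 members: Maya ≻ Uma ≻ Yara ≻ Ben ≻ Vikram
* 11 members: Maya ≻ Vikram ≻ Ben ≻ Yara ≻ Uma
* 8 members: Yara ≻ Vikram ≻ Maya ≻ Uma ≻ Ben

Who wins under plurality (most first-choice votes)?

First-place votes: Yara 8, Maya 19, Ben 0, Uma 0, Vikram 11.

Maya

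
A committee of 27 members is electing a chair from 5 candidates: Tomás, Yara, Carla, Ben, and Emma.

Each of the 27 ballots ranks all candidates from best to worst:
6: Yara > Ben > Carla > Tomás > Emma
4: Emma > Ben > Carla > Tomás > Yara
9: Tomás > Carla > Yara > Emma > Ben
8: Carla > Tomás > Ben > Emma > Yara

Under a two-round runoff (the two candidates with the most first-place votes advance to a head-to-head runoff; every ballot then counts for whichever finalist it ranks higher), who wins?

Carla

Round 1 first-place votes: Tomás 9, Yara 6, Carla 8, Ben 0, Emma 4. Tomás and Carla advance.
Runoff: Tomás is ranked above Carla on 9 ballots, Carla above Tomás on 18.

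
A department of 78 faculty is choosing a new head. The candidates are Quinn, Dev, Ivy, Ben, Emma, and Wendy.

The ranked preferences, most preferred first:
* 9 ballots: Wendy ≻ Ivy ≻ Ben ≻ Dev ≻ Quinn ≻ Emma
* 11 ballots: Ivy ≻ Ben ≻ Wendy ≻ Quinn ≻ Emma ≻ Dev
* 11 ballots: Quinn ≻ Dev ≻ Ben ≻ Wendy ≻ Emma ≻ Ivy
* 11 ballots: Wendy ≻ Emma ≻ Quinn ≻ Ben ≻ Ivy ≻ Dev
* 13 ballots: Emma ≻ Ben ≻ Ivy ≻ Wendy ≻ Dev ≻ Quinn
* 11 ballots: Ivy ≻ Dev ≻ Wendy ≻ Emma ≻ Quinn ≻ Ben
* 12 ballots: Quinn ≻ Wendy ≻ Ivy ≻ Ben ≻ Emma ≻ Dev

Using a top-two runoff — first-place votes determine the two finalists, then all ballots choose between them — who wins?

Ivy

Round 1 first-place votes: Quinn 23, Dev 0, Ivy 22, Ben 0, Emma 13, Wendy 20. Quinn and Ivy advance.
Runoff: Quinn is ranked above Ivy on 34 ballots, Ivy above Quinn on 44.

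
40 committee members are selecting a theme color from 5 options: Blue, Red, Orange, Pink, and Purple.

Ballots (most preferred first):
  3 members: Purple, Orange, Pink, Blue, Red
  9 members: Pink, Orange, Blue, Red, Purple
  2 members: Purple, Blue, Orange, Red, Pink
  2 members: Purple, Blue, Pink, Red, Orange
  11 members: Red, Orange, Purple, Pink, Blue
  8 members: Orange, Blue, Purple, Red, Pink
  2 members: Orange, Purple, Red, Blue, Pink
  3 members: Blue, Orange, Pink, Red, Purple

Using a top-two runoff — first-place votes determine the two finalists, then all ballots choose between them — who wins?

Round 1 first-place votes: Blue 3, Red 11, Orange 10, Pink 9, Purple 7. Red and Orange advance.
Runoff: Red is ranked above Orange on 13 ballots, Orange above Red on 27.

Orange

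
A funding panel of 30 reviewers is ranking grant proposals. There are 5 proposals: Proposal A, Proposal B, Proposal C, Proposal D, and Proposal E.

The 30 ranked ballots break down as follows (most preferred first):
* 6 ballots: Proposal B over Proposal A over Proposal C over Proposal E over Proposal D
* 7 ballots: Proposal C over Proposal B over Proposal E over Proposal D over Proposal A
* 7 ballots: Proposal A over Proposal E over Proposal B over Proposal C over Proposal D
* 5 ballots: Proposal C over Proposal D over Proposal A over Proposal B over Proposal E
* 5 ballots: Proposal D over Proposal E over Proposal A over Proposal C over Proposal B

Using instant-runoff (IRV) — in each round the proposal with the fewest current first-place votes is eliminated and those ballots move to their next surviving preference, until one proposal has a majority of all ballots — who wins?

Round 1: Proposal A 7, Proposal B 6, Proposal C 12, Proposal D 5, Proposal E 0. Proposal E eliminated.
Round 2: Proposal A 7, Proposal B 6, Proposal C 12, Proposal D 5. Proposal D eliminated.
Round 3: Proposal A 12, Proposal B 6, Proposal C 12. Proposal B eliminated.
Round 4: Proposal A 18, Proposal C 12. Proposal A has a majority (≥16).

Proposal A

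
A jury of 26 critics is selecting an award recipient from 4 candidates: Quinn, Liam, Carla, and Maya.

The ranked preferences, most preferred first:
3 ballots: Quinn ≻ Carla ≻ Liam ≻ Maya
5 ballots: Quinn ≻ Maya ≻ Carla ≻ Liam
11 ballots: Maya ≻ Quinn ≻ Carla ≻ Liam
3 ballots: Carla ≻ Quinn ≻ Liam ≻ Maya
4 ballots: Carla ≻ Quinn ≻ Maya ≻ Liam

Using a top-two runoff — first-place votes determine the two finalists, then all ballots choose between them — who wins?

Quinn

Round 1 first-place votes: Quinn 8, Liam 0, Carla 7, Maya 11. Maya and Quinn advance.
Runoff: Maya is ranked above Quinn on 11 ballots, Quinn above Maya on 15.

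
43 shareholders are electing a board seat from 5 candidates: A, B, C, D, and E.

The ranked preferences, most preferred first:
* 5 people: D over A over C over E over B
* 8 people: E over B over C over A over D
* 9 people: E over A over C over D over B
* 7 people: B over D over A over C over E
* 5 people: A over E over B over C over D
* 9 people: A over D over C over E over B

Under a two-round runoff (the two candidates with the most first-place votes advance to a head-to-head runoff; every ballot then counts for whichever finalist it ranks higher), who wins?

A

Round 1 first-place votes: A 14, B 7, C 0, D 5, E 17. E and A advance.
Runoff: E is ranked above A on 17 ballots, A above E on 26.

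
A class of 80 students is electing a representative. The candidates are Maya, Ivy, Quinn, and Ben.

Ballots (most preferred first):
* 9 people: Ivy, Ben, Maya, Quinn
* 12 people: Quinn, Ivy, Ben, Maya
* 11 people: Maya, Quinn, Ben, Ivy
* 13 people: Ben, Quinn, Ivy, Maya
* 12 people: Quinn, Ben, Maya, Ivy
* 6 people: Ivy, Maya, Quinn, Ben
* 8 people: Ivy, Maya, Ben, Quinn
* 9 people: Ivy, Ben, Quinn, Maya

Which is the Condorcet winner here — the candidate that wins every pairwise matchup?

Quinn vs Maya: 46–34
Quinn vs Ivy: 48–32
Quinn vs Ben: 41–39
Quinn beats every other candidate.

Quinn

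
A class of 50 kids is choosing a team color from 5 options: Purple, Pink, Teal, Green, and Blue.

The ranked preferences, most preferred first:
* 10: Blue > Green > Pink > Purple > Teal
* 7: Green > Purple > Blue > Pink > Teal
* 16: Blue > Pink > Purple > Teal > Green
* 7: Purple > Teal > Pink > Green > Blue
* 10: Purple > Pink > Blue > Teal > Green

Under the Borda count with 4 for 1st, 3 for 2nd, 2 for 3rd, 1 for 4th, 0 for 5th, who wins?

Blue

Purple: 10×1 + 7×3 + 16×2 + 7×4 + 10×4 = 131
Pink: 10×2 + 7×1 + 16×3 + 7×2 + 10×3 = 119
Teal: 10×0 + 7×0 + 16×1 + 7×3 + 10×1 = 47
Green: 10×3 + 7×4 + 16×0 + 7×1 + 10×0 = 65
Blue: 10×4 + 7×2 + 16×4 + 7×0 + 10×2 = 138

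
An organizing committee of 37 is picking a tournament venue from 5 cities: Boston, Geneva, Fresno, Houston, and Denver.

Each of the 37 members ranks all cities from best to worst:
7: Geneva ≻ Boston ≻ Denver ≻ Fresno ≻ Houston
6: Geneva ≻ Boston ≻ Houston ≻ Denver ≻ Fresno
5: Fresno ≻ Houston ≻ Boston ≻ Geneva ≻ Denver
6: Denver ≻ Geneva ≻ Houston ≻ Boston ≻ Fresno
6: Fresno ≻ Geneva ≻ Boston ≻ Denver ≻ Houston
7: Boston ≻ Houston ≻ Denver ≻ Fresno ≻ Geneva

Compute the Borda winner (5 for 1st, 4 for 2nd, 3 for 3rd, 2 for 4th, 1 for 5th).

Boston

Boston: 7×4 + 6×4 + 5×3 + 6×2 + 6×3 + 7×5 = 132
Geneva: 7×5 + 6×5 + 5×2 + 6×4 + 6×4 + 7×1 = 130
Fresno: 7×2 + 6×1 + 5×5 + 6×1 + 6×5 + 7×2 = 95
Houston: 7×1 + 6×3 + 5×4 + 6×3 + 6×1 + 7×4 = 97
Denver: 7×3 + 6×2 + 5×1 + 6×5 + 6×2 + 7×3 = 101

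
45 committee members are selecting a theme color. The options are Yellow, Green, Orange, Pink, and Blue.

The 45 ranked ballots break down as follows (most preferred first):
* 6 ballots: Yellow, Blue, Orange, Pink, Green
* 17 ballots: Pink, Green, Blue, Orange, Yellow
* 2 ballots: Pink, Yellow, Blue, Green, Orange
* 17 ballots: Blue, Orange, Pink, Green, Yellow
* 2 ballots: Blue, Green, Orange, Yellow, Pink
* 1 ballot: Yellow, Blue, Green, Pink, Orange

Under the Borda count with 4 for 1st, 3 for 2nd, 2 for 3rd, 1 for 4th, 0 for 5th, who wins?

Yellow: 6×4 + 17×0 + 2×3 + 17×0 + 2×1 + 1×4 = 36
Green: 6×0 + 17×3 + 2×1 + 17×1 + 2×3 + 1×2 = 78
Orange: 6×2 + 17×1 + 2×0 + 17×3 + 2×2 + 1×0 = 84
Pink: 6×1 + 17×4 + 2×4 + 17×2 + 2×0 + 1×1 = 117
Blue: 6×3 + 17×2 + 2×2 + 17×4 + 2×4 + 1×3 = 135

Blue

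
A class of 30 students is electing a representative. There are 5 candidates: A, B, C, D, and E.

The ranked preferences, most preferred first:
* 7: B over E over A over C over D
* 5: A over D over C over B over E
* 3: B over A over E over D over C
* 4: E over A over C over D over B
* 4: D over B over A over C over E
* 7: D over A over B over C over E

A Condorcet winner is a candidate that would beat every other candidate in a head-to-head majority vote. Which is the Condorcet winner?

A

A vs B: 16–14
A vs C: 30–0
A vs D: 19–11
A vs E: 19–11
A beats every other candidate.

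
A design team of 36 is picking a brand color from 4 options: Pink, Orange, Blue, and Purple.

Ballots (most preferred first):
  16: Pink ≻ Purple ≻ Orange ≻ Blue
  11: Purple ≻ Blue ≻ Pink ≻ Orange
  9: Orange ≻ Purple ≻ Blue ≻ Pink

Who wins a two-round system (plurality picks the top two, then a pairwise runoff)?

Purple

Round 1 first-place votes: Pink 16, Orange 9, Blue 0, Purple 11. Pink and Purple advance.
Runoff: Pink is ranked above Purple on 16 ballots, Purple above Pink on 20.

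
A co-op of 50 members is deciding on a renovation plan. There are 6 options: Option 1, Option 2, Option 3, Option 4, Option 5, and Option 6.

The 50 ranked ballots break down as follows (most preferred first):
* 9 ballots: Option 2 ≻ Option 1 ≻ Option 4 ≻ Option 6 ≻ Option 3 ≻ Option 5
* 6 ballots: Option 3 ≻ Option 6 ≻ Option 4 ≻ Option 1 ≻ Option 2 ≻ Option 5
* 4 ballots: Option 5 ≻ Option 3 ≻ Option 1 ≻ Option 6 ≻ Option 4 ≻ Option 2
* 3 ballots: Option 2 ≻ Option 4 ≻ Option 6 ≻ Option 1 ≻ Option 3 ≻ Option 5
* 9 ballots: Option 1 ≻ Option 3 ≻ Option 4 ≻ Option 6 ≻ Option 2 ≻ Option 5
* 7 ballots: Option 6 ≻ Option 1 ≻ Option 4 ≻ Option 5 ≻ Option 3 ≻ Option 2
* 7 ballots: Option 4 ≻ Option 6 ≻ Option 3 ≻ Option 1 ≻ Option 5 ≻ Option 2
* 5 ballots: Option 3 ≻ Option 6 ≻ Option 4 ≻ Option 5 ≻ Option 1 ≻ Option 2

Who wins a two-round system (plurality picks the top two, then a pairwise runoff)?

Option 3

Round 1 first-place votes: Option 1 9, Option 2 12, Option 3 11, Option 4 7, Option 5 4, Option 6 7. Option 2 and Option 3 advance.
Runoff: Option 2 is ranked above Option 3 on 12 ballots, Option 3 above Option 2 on 38.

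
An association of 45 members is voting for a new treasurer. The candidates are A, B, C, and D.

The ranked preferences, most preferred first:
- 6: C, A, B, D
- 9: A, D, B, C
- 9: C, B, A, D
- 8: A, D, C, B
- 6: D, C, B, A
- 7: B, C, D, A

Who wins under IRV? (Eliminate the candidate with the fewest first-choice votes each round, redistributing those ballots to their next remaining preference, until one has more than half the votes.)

C

Round 1: A 17, B 7, C 15, D 6. D eliminated.
Round 2: A 17, B 7, C 21. B eliminated.
Round 3: A 17, C 28. C has a majority (≥23).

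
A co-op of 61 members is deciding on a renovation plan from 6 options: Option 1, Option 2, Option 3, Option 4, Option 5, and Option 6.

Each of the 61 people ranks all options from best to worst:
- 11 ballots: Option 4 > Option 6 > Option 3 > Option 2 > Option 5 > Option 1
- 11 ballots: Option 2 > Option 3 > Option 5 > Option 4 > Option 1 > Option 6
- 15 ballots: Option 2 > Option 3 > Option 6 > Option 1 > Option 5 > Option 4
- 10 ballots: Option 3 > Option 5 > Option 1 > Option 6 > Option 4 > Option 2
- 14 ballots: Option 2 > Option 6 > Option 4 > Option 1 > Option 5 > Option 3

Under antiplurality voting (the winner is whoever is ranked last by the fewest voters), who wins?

Option 5

Last-place votes: Option 1 11, Option 2 10, Option 3 14, Option 4 15, Option 5 0, Option 6 11.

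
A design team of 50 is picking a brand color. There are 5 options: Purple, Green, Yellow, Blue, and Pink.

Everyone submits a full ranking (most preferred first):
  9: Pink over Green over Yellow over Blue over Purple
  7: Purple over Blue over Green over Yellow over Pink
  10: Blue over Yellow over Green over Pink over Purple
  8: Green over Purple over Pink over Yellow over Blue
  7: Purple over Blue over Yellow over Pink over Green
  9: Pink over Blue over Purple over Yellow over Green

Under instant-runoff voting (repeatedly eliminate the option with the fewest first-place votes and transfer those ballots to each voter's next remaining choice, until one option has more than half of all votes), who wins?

Pink

Round 1: Purple 14, Green 8, Yellow 0, Blue 10, Pink 18. Yellow eliminated.
Round 2: Purple 14, Green 8, Blue 10, Pink 18. Green eliminated.
Round 3: Purple 22, Blue 10, Pink 18. Blue eliminated.
Round 4: Purple 22, Pink 28. Pink has a majority (≥26).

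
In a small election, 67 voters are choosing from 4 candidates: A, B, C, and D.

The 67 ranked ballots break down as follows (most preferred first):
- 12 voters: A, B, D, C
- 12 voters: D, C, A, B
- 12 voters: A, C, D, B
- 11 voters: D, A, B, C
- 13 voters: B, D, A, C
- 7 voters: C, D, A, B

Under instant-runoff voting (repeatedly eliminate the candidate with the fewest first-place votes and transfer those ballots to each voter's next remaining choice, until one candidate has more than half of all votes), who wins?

D

Round 1: A 24, B 13, C 7, D 23. C eliminated.
Round 2: A 24, B 13, D 30. B eliminated.
Round 3: A 24, D 43. D has a majority (≥34).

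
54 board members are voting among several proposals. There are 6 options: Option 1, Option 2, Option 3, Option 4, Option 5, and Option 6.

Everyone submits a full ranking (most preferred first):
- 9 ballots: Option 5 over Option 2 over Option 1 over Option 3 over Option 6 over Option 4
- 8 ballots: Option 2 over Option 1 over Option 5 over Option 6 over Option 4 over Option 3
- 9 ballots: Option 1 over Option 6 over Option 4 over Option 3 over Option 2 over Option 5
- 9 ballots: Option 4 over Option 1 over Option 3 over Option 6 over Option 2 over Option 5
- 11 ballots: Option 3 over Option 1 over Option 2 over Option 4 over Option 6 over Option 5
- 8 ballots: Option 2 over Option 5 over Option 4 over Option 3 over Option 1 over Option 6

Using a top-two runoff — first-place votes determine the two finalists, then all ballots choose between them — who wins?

Round 1 first-place votes: Option 1 9, Option 2 16, Option 3 11, Option 4 9, Option 5 9, Option 6 0. Option 2 and Option 3 advance.
Runoff: Option 2 is ranked above Option 3 on 25 ballots, Option 3 above Option 2 on 29.

Option 3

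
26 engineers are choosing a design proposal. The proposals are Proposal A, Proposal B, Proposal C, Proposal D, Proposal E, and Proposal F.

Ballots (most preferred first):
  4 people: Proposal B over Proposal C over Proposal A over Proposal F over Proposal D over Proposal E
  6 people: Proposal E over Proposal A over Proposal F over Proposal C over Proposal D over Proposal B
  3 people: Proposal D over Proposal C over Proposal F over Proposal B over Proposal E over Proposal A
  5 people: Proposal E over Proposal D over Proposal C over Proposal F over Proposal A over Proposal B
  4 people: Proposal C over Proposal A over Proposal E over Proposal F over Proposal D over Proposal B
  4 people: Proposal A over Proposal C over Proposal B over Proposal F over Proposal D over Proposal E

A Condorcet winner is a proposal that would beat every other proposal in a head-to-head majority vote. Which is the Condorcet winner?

Proposal C vs Proposal A: 16–10
Proposal C vs Proposal B: 22–4
Proposal C vs Proposal D: 18–8
Proposal C vs Proposal E: 15–11
Proposal C vs Proposal F: 20–6
Proposal C beats every other proposal.

Proposal C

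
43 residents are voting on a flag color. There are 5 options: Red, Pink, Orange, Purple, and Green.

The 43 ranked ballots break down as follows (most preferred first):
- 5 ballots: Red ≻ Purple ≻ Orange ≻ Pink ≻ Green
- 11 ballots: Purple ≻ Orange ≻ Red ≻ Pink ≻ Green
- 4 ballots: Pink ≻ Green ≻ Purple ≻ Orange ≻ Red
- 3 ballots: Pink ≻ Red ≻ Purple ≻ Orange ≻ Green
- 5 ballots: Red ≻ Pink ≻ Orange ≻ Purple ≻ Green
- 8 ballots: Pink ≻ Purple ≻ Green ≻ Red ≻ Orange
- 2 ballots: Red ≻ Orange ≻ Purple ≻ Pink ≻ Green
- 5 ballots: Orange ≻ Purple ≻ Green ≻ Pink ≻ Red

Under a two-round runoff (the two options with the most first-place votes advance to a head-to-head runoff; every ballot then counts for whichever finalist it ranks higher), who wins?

Round 1 first-place votes: Red 12, Pink 15, Orange 5, Purple 11, Green 0. Pink and Red advance.
Runoff: Pink is ranked above Red on 20 ballots, Red above Pink on 23.

Red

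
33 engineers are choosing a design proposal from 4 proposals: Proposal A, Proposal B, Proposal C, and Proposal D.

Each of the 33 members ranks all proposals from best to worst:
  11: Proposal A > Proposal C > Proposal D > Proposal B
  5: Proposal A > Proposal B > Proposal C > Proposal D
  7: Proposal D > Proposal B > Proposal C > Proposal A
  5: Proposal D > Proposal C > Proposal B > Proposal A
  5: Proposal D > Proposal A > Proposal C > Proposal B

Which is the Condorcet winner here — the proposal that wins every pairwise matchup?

Proposal D vs Proposal A: 17–16
Proposal D vs Proposal B: 28–5
Proposal D vs Proposal C: 17–16
Proposal D beats every other proposal.

Proposal D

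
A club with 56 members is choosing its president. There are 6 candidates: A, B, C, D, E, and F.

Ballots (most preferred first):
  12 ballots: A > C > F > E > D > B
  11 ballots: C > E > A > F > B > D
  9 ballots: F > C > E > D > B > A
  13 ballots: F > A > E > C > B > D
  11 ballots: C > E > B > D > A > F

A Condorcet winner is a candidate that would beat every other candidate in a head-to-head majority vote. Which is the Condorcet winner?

C vs A: 31–25
C vs B: 56–0
C vs D: 56–0
C vs E: 43–13
C vs F: 34–22
C beats every other candidate.

C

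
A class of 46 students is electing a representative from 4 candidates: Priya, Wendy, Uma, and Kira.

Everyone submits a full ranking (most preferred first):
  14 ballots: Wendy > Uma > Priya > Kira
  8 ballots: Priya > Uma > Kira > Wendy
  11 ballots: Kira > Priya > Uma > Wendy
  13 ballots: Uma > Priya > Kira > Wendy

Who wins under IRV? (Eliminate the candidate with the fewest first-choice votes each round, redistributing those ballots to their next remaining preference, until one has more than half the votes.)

Round 1: Priya 8, Wendy 14, Uma 13, Kira 11. Priya eliminated.
Round 2: Wendy 14, Uma 21, Kira 11. Kira eliminated.
Round 3: Wendy 14, Uma 32. Uma has a majority (≥24).

Uma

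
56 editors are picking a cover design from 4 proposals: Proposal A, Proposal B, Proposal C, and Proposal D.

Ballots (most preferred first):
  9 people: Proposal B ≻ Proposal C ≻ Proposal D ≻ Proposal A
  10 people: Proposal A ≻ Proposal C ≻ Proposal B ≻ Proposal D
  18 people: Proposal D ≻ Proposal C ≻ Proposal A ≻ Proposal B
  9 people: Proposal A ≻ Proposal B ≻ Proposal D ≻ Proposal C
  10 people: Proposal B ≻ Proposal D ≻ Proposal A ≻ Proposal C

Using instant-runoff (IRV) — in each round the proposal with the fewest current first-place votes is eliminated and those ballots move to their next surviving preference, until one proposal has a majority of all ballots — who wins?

Round 1: Proposal A 19, Proposal B 19, Proposal C 0, Proposal D 18. Proposal C eliminated.
Round 2: Proposal A 19, Proposal B 19, Proposal D 18. Proposal D eliminated.
Round 3: Proposal A 37, Proposal B 19. Proposal A has a majority (≥29).

Proposal A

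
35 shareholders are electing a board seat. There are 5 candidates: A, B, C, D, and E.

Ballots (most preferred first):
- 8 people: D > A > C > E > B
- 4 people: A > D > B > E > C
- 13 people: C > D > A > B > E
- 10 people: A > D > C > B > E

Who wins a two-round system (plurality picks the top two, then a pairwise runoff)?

A

Round 1 first-place votes: A 14, B 0, C 13, D 8, E 0. A and C advance.
Runoff: A is ranked above C on 22 ballots, C above A on 13.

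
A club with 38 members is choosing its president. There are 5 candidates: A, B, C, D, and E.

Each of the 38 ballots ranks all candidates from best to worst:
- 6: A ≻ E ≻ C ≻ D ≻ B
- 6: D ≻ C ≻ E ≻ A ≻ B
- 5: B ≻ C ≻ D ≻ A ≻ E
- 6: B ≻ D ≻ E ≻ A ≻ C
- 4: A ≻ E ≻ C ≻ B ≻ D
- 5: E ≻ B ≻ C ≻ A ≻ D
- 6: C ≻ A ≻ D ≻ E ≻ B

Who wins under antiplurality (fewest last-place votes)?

Last-place votes: A 0, B 18, C 6, D 9, E 5.

A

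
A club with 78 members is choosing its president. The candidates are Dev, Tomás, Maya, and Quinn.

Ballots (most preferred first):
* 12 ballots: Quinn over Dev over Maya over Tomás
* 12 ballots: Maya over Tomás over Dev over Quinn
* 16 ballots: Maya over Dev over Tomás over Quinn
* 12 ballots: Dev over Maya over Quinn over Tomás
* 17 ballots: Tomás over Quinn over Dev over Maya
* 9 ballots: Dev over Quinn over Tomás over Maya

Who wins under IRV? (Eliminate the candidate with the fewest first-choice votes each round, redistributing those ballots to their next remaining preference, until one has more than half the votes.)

Dev

Round 1: Dev 21, Tomás 17, Maya 28, Quinn 12. Quinn eliminated.
Round 2: Dev 33, Tomás 17, Maya 28. Tomás eliminated.
Round 3: Dev 50, Maya 28. Dev has a majority (≥40).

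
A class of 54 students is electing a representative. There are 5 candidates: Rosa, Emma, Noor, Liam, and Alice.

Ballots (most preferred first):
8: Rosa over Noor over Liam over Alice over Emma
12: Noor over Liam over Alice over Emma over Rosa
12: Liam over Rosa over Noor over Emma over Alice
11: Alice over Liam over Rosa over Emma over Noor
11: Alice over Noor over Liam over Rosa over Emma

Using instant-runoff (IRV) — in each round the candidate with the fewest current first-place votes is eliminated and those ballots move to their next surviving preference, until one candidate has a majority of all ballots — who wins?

Noor

Round 1: Rosa 8, Emma 0, Noor 12, Liam 12, Alice 22. Emma eliminated.
Round 2: Rosa 8, Noor 12, Liam 12, Alice 22. Rosa eliminated.
Round 3: Noor 20, Liam 12, Alice 22. Liam eliminated.
Round 4: Noor 32, Alice 22. Noor has a majority (≥28).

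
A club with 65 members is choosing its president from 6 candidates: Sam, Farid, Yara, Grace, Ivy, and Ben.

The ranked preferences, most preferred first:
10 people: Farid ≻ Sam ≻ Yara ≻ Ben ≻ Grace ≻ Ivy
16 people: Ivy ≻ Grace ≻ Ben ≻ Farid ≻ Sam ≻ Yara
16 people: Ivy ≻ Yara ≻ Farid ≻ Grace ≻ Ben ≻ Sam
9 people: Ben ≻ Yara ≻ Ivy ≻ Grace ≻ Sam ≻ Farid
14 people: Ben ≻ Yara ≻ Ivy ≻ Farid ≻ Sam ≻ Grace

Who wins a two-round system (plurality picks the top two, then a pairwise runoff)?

Ben

Round 1 first-place votes: Sam 0, Farid 10, Yara 0, Grace 0, Ivy 32, Ben 23. Ivy and Ben advance.
Runoff: Ivy is ranked above Ben on 32 ballots, Ben above Ivy on 33.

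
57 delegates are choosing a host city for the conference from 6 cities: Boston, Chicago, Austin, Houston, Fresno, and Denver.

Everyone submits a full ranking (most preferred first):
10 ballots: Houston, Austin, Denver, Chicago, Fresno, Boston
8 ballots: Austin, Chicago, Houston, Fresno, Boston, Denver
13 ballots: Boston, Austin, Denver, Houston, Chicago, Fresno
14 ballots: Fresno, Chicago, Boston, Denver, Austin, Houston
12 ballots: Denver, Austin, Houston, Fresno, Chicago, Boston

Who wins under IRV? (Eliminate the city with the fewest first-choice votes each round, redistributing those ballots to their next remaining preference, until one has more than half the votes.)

Round 1: Boston 13, Chicago 0, Austin 8, Houston 10, Fresno 14, Denver 12. Chicago eliminated.
Round 2: Boston 13, Austin 8, Houston 10, Fresno 14, Denver 12. Austin eliminated.
Round 3: Boston 13, Houston 18, Fresno 14, Denver 12. Denver eliminated.
Round 4: Boston 13, Houston 30, Fresno 14. Houston has a majority (≥29).

Houston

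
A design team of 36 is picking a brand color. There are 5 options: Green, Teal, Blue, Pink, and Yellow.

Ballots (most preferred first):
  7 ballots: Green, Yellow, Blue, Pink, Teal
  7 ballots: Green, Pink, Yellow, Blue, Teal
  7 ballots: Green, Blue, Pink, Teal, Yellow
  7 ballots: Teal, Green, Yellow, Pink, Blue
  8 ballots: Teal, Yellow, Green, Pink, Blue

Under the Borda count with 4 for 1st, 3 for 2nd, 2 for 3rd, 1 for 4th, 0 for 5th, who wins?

Green

Green: 7×4 + 7×4 + 7×4 + 7×3 + 8×2 = 121
Teal: 7×0 + 7×0 + 7×1 + 7×4 + 8×4 = 67
Blue: 7×2 + 7×1 + 7×3 + 7×0 + 8×0 = 42
Pink: 7×1 + 7×3 + 7×2 + 7×1 + 8×1 = 57
Yellow: 7×3 + 7×2 + 7×0 + 7×2 + 8×3 = 73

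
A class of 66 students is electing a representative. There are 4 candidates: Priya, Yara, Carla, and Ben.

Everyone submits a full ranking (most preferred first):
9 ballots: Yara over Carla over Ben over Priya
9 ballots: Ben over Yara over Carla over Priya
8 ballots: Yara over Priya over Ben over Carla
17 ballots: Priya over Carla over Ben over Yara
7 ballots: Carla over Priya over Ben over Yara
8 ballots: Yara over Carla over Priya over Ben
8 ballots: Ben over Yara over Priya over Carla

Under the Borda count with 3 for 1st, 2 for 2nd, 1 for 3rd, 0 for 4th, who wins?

Yara

Priya: 9×0 + 9×0 + 8×2 + 17×3 + 7×2 + 8×1 + 8×1 = 97
Yara: 9×3 + 9×2 + 8×3 + 17×0 + 7×0 + 8×3 + 8×2 = 109
Carla: 9×2 + 9×1 + 8×0 + 17×2 + 7×3 + 8×2 + 8×0 = 98
Ben: 9×1 + 9×3 + 8×1 + 17×1 + 7×1 + 8×0 + 8×3 = 92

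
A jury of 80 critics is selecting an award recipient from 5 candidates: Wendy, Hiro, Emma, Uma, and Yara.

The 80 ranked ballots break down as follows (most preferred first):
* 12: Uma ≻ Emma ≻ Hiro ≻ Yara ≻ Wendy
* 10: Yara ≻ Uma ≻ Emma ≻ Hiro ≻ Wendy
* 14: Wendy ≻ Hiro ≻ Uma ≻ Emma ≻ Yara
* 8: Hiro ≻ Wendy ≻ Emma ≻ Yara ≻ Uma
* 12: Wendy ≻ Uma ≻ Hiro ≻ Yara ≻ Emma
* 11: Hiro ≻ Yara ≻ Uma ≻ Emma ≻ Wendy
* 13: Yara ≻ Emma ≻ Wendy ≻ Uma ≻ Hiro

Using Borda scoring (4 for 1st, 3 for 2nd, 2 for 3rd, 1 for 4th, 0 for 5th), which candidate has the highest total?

Wendy: 12×0 + 10×0 + 14×4 + 8×3 + 12×4 + 11×0 + 13×2 = 154
Hiro: 12×2 + 10×1 + 14×3 + 8×4 + 12×2 + 11×4 + 13×0 = 176
Emma: 12×3 + 10×2 + 14×1 + 8×2 + 12×0 + 11×1 + 13×3 = 136
Uma: 12×4 + 10×3 + 14×2 + 8×0 + 12×3 + 11×2 + 13×1 = 177
Yara: 12×1 + 10×4 + 14×0 + 8×1 + 12×1 + 11×3 + 13×4 = 157

Uma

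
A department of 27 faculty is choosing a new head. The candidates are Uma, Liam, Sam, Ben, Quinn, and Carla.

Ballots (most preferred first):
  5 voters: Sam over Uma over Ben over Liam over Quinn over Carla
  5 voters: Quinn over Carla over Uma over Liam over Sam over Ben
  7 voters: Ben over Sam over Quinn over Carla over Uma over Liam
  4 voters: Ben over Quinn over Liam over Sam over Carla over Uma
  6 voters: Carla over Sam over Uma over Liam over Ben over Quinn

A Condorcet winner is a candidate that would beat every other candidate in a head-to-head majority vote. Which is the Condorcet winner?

Sam vs Uma: 22–5
Sam vs Liam: 18–9
Sam vs Ben: 16–11
Sam vs Quinn: 18–9
Sam vs Carla: 16–11
Sam beats every other candidate.

Sam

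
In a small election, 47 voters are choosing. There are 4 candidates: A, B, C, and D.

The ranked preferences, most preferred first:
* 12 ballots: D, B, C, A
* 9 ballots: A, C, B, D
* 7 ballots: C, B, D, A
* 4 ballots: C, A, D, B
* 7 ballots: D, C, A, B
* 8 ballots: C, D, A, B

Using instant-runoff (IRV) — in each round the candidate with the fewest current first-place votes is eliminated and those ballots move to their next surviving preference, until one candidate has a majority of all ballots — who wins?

Round 1: A 9, B 0, C 19, D 19. B eliminated.
Round 2: A 9, C 19, D 19. A eliminated.
Round 3: C 28, D 19. C has a majority (≥24).

C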